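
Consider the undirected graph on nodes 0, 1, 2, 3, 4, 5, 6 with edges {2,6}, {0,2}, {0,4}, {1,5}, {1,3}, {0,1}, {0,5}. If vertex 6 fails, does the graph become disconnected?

Deleting 6 leaves 1 component (was 1), so 6 is not a cut vertex.

No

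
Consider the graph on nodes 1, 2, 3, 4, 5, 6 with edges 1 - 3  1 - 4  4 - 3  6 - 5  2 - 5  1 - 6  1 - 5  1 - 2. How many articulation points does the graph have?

1

Removing 1 increases the component count from 1 to 2, so 1 is a cut vertex.
By contrast removing 3 leaves 1 component; it is not a cut vertex. No other vertex is a cut vertex either.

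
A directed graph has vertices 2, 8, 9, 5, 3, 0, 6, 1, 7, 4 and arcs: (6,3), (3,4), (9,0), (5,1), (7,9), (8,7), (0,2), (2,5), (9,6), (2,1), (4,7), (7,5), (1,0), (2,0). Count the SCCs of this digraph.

3

{3, 4, 6, 7, 9} are all mutually reachable — one SCC of size 5.
{0, 1, 2, 5} are all mutually reachable — one SCC of size 4.
{8} is an SCC by itself.
That gives 3 strongly connected components.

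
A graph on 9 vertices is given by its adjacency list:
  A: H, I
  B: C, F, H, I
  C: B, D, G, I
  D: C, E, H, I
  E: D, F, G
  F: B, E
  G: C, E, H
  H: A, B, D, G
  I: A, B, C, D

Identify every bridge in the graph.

The edges on the cycle C-I-A-H-G-C are not bridges since each lies on that cycle.
Every edge lies on some cycle, so there are no bridges.

none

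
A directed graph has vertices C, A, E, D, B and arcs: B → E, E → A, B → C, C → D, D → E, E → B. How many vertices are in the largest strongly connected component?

{B, C, D, E} are all mutually reachable — one SCC of size 4.
{A} is an SCC by itself.
The largest has 4 vertices.

4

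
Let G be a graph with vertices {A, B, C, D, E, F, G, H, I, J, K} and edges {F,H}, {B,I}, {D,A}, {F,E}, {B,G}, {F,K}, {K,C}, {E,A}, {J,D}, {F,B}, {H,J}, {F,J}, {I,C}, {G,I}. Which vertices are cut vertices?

F

Removing F increases the component count from 1 to 2, so F is a cut vertex.
By contrast removing H leaves 1 component; it is not a cut vertex. No other vertex is a cut vertex either.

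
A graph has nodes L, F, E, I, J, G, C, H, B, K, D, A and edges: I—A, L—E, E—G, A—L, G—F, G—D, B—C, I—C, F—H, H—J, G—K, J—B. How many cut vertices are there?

1

Removing G increases the component count from 1 to 3, so G is a cut vertex.
By contrast removing L leaves 1 component; it is not a cut vertex. No other vertex is a cut vertex either.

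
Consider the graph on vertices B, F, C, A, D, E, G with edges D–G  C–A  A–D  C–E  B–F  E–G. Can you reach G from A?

Yes

From A we can reach A, C, D, E, G, which includes G.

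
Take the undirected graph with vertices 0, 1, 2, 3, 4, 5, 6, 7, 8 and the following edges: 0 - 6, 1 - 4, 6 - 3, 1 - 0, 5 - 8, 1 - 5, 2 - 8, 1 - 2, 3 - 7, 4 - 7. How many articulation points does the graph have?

Removing 1 increases the component count from 1 to 2, so 1 is a cut vertex.
By contrast removing 6 leaves 1 component; it is not a cut vertex. No other vertex is a cut vertex either.

1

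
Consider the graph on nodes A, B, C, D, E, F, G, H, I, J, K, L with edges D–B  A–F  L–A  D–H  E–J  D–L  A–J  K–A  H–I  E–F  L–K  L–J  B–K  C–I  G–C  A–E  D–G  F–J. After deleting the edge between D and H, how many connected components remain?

D and H are still connected via D-G-C-I-H, so the component count stays at 1.

1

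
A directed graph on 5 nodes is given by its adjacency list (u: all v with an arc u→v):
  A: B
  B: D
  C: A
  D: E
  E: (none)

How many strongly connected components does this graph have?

{D} is an SCC by itself.
{A} is an SCC by itself.
{E} is an SCC by itself.
{B} is an SCC by itself.
{C} is an SCC by itself.
That gives 5 strongly connected components.

5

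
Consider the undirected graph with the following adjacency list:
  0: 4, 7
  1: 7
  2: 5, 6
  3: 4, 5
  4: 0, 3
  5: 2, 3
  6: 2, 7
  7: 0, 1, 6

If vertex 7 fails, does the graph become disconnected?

Deleting 7 raises the number of components from 1 to 2, so 7 is a cut vertex.

Yes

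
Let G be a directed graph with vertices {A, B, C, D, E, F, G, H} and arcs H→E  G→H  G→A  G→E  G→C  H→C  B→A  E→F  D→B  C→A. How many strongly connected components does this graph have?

{D} is an SCC by itself.
{C} is an SCC by itself.
{F} is an SCC by itself.
{G} is an SCC by itself.
{B} is an SCC by itself.
(and 3 more singleton SCCs)
That gives 8 strongly connected components.

8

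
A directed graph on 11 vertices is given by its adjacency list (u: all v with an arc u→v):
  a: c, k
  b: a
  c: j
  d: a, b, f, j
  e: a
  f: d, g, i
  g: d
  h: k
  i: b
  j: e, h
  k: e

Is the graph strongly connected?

There is no directed path from j to g, so the graph is not strongly connected.

No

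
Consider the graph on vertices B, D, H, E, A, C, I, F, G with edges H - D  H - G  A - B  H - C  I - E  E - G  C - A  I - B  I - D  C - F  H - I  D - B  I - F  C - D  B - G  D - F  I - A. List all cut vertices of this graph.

Removing G, for instance, still leaves 1 component. No single vertex removal increases the component count — the graph has no articulation points.

none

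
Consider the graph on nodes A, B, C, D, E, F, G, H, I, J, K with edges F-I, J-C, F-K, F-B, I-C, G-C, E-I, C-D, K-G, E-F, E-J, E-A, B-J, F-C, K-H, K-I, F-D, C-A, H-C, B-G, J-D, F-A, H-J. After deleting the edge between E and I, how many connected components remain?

1

E and I are still connected via E-F-I, so the component count stays at 1.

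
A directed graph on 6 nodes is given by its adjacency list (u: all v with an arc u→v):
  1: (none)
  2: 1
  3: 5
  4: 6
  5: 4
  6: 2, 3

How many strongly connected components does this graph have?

{3, 4, 5, 6} are all mutually reachable — one SCC of size 4.
{2} is an SCC by itself.
{1} is an SCC by itself.
That gives 3 strongly connected components.

3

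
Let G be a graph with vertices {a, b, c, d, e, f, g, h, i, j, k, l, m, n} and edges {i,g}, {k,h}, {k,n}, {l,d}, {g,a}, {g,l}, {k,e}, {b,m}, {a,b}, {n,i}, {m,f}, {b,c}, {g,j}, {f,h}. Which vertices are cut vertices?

b, g, k, l

Removing b increases the component count from 1 to 2, so b is a cut vertex.
Removing g increases the component count from 1 to 3, so g is a cut vertex.
Removing k increases the component count from 1 to 2, so k is a cut vertex.
Likewise l is a cut vertex.
By contrast removing c leaves 1 component; it is not a cut vertex. No other vertex is a cut vertex either.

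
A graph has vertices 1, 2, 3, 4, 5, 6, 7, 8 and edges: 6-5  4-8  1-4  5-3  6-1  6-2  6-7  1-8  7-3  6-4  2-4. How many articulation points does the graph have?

1

Removing 6 increases the component count from 1 to 2, so 6 is a cut vertex.
By contrast removing 7 leaves 1 component; it is not a cut vertex. No other vertex is a cut vertex either.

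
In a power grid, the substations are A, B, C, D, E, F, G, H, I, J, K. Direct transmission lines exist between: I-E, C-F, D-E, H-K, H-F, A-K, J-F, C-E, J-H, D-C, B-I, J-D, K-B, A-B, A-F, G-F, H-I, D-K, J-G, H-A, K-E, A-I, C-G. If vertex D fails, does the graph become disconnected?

Deleting D leaves 1 component (was 1) (its neighbors C, E, J, K remain connected to each other), so D is not a cut vertex.

No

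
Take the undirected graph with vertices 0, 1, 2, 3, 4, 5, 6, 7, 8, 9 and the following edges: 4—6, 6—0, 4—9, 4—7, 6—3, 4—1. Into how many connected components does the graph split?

5 is isolated — a component by itself.
8 is isolated — a component by itself.
2 is isolated — a component by itself.
Starting from 0 we can reach 0, 1, 3, 4, 6, 7, 9. That is one component of size 7.
Total: 4 components.

4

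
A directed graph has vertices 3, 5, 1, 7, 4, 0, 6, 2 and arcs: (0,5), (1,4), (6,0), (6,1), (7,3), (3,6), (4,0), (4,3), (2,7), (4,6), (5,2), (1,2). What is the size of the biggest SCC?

8

{0, 1, 2, 3, 4, 5, 6, 7} are all mutually reachable — one SCC of size 8.
The largest has 8 vertices.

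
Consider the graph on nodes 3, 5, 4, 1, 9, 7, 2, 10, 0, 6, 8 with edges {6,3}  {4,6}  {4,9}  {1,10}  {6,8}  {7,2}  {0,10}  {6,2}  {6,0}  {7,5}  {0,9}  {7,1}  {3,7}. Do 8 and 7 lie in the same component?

Yes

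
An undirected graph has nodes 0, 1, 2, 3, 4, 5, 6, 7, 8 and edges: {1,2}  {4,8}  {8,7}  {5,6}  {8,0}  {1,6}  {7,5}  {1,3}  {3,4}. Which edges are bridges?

0-8, 1-2

The edges on the cycle 1-3-4-8-7-5-6-1 are not bridges since each lies on that cycle.
But removing 1–2 disconnects 1 from 2; removing 0–8 disconnects 0 from 8 — these are bridges.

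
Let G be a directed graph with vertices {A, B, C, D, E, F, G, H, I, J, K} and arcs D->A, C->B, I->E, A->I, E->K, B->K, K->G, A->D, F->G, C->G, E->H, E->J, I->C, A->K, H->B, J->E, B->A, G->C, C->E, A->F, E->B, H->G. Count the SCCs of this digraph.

{A, B, C, D, E, F, G, H, I, J, K} are all mutually reachable — one SCC of size 11.
That gives 1 strongly connected component.

1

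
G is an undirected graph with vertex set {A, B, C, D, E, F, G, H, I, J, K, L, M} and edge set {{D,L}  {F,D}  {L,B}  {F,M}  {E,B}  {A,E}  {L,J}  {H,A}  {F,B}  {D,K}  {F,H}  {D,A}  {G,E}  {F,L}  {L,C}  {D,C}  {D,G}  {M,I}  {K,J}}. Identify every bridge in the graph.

F-M, I-M

The edges on the cycle D-G-E-A-D are not bridges since each lies on that cycle.
But removing M - I disconnects M from I; removing M - F disconnects M from F — these are bridges.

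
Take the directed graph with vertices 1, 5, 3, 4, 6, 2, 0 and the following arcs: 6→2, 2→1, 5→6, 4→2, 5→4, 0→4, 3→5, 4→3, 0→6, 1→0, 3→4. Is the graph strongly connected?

Yes

From 6 we can reach every vertex (0, 1, 2, 3, 4, 5, 6), and every vertex can reach 6 (0, 1, 2, 3, 4, 5, 6). So the whole graph is one strongly connected component.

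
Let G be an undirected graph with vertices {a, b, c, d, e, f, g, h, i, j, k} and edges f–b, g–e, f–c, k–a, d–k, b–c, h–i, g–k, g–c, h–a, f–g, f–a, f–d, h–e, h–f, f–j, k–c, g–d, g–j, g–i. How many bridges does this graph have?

0

The edges on the cycle f-g-k-d-f are not bridges since each lies on that cycle.
Every edge lies on some cycle, so there are no bridges.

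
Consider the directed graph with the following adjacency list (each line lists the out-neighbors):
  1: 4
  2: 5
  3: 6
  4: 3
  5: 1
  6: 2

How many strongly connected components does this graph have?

1

{1, 2, 3, 4, 5, 6} are all mutually reachable — one SCC of size 6.
That gives 1 strongly connected component.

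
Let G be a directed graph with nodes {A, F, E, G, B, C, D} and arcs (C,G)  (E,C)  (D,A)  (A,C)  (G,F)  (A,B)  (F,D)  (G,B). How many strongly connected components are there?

3

{A, C, D, F, G} are all mutually reachable — one SCC of size 5.
{E} is an SCC by itself.
{B} is an SCC by itself.
That gives 3 strongly connected components.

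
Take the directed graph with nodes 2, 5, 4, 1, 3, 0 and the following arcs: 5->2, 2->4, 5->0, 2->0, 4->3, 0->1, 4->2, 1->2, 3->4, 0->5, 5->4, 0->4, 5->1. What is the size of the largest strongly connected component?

6

{0, 1, 2, 3, 4, 5} are all mutually reachable — one SCC of size 6.
The largest has 6 vertices.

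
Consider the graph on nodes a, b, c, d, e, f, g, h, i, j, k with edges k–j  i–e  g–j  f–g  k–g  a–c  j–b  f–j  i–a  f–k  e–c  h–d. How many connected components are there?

Starting from d we can reach d, h. That is one component of size 2.
Starting from a we can reach a, c, e, i. That is one component of size 4.
Starting from b we can reach b, f, g, j, k. That is one component of size 5.
Total: 3 components.

3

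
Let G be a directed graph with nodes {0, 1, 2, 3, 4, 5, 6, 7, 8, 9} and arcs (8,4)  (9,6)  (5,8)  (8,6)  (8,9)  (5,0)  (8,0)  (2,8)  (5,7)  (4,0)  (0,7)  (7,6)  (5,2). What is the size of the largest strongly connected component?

1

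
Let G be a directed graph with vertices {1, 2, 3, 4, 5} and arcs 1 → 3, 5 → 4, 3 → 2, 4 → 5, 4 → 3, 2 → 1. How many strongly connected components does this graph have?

{1, 2, 3} are all mutually reachable — one SCC of size 3.
{4, 5} are all mutually reachable — one SCC of size 2.
That gives 2 strongly connected components.

2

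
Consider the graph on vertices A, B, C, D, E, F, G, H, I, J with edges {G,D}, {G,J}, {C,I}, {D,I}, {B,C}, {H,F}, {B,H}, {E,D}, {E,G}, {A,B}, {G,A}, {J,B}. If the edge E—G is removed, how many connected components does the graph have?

1

E and G are still connected via E-D-G, so the component count stays at 1.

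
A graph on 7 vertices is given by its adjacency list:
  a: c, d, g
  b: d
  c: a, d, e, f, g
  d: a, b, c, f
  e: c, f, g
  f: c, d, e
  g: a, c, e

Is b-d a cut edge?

Removing b-d leaves no path between b and d: the component count goes from 1 to 2. So it is a bridge.

Yes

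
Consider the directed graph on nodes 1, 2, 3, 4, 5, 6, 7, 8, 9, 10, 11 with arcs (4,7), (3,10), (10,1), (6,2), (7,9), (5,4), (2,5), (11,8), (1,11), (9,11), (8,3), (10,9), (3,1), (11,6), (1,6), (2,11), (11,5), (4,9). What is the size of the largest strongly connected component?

11

{1, 2, 3, 4, 5, 6, 7, 8, 9, 10, 11} are all mutually reachable — one SCC of size 11.
The largest has 11 vertices.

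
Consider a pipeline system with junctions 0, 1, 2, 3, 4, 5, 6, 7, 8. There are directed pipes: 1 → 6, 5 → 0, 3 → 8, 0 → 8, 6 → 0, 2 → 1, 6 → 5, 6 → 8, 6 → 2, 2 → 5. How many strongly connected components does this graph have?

7

{1, 2, 6} are all mutually reachable — one SCC of size 3.
{8} is an SCC by itself.
{7} is an SCC by itself.
{4} is an SCC by itself.
{0} is an SCC by itself.
(and 2 more singleton SCCs)
That gives 7 strongly connected components.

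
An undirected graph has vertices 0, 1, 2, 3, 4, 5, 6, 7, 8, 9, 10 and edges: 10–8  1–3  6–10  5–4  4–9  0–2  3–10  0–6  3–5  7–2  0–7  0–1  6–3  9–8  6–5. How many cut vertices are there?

1

Removing 0 increases the component count from 1 to 2, so 0 is a cut vertex.
By contrast removing 2 leaves 1 component; it is not a cut vertex. No other vertex is a cut vertex either.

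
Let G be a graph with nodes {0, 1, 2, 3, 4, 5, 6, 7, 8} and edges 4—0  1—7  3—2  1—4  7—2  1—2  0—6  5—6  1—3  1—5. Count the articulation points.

Removing 1 increases the component count from 2 to 3, so 1 is a cut vertex.
By contrast removing 0 leaves 2 components; it is not a cut vertex. No other vertex is a cut vertex either.

1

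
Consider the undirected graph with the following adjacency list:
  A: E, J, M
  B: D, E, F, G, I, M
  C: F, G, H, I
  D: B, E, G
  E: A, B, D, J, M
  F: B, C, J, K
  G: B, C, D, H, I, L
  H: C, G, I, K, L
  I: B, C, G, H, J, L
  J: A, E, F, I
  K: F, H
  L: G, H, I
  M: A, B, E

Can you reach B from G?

Yes

From G we can reach A, B, C, D, E, F, G, H, I, J, K, L, M, which includes B.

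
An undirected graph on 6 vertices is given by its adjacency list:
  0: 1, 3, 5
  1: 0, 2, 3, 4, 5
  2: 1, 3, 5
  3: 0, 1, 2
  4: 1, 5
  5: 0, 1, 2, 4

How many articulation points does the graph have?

0

Removing 2, for instance, still leaves 1 component. No single vertex removal increases the component count — the graph has no articulation points.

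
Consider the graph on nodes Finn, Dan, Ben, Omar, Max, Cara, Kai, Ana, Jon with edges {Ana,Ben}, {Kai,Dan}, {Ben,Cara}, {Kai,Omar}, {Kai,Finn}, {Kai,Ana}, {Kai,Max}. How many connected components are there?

2

Jon is isolated — a component by itself.
Starting from Ana we can reach Ana, Ben, Dan, Kai, Max, Cara, Finn, Omar. That is one component of size 8.
Total: 2 components.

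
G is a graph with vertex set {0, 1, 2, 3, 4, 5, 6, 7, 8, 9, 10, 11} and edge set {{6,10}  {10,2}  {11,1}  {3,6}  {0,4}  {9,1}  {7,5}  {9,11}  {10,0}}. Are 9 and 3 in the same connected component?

No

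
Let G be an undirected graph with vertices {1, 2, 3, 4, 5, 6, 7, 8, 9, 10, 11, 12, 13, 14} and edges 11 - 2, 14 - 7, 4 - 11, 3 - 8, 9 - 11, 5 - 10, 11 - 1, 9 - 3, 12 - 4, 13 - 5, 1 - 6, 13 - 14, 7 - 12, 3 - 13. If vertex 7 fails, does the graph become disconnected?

Deleting 7 leaves 1 component (was 1) (its neighbors 12, 14 remain connected to each other), so 7 is not a cut vertex.

No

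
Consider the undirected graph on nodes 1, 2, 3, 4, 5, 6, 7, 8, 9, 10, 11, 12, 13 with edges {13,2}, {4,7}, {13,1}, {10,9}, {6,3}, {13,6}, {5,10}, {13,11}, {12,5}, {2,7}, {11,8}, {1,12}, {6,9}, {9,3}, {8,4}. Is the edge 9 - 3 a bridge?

No

After removing 9 - 3, the path 9-6-3 still connects them, so the edge is not a bridge.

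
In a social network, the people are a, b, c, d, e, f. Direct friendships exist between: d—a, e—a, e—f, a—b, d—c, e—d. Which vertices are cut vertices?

a, d, e

Removing a increases the component count from 1 to 2, so a is a cut vertex.
Removing d increases the component count from 1 to 2, so d is a cut vertex.
Removing e increases the component count from 1 to 2, so e is a cut vertex.
By contrast removing f leaves 1 component; it is not a cut vertex. No other vertex is a cut vertex either.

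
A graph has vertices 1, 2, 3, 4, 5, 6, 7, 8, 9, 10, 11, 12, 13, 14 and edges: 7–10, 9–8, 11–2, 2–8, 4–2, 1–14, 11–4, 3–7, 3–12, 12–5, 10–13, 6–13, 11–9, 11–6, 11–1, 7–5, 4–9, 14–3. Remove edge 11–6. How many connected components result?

1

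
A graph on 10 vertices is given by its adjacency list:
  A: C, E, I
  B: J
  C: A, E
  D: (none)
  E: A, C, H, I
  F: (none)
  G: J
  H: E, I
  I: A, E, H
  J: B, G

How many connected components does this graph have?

4

D is isolated — a component by itself.
F is isolated — a component by itself.
Starting from B we can reach B, G, J. That is one component of size 3.
Starting from A we can reach A, C, E, H, I. That is one component of size 5.
Total: 4 components.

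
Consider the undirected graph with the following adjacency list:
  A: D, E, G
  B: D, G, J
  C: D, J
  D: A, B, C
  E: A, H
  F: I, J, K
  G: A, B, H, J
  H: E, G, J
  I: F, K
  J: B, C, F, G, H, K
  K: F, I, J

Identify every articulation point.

Removing J increases the component count from 1 to 2, so J is a cut vertex.
By contrast removing G leaves 1 component; it is not a cut vertex. No other vertex is a cut vertex either.

J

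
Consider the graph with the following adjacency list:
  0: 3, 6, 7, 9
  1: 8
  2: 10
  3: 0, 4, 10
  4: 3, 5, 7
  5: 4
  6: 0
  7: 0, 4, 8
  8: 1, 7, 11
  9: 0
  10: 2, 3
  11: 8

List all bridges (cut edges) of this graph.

The edges on the cycle 3-0-7-4-3 are not bridges since each lies on that cycle.
But removing 3-10 disconnects 3 from 10; removing 4-5 disconnects 4 from 5; removing 8-1 disconnects 8 from 1; removing 9-0 disconnects 9 from 0 — these are bridges.
In total 8 edges are bridges.

0-6, 0-9, 1-8, 10-2, 10-3, 11-8, 4-5, 7-8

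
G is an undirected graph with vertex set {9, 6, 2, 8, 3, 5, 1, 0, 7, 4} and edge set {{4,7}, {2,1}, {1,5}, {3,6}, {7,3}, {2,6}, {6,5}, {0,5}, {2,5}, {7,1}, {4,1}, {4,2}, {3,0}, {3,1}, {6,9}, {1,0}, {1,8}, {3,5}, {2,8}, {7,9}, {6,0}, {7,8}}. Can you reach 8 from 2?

From 2 we can reach 0, 1, 2, 3, 4, 5, 6, 7, 8, 9, which includes 8.

Yes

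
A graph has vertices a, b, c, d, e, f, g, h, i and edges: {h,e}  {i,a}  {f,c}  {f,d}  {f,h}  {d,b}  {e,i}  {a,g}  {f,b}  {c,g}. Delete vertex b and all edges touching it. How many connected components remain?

With b gone, the remaining components are: {a, c, d, e, f, g, h, i}.
That is 1 component.

1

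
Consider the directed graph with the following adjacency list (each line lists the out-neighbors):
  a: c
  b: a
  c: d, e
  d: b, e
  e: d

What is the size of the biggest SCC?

{a, b, c, d, e} are all mutually reachable — one SCC of size 5.
The largest has 5 vertices.

5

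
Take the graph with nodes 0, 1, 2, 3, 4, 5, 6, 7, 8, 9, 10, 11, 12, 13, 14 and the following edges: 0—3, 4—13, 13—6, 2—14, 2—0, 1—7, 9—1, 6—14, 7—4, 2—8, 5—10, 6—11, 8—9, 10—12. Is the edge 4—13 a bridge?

No

After removing 4—13, the path 4-7-1-9-8-2-14-6-13 still connects them, so the edge is not a bridge.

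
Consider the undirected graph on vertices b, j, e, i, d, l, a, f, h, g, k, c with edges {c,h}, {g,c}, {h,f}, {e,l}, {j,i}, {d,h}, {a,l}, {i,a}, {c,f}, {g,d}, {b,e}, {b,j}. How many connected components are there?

3

k is isolated — a component by itself.
Starting from c we can reach c, d, f, g, h. That is one component of size 5.
Starting from a we can reach a, b, e, i, j, l. That is one component of size 6.
Total: 3 components.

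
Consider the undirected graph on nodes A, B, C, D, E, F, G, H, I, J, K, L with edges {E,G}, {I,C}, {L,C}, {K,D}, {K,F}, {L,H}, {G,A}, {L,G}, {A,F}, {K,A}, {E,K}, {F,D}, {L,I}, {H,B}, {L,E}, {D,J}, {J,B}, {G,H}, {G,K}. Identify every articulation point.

L

Removing L increases the component count from 1 to 2, so L is a cut vertex.
By contrast removing A leaves 1 component; it is not a cut vertex. No other vertex is a cut vertex either.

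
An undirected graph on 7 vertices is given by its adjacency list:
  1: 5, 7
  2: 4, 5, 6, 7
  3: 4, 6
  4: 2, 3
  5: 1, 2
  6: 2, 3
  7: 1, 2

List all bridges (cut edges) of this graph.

The edges on the cycle 2-4-3-6-2 are not bridges since each lies on that cycle.
Every edge lies on some cycle, so there are no bridges.

none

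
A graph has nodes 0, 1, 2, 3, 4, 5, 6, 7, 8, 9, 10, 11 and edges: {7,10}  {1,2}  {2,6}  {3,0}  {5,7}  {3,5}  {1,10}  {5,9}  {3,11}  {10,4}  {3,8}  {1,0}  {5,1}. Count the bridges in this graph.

6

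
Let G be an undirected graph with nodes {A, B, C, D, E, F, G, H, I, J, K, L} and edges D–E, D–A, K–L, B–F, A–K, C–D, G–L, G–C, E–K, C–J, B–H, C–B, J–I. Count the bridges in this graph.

5

The edges on the cycle D-A-K-E-D are not bridges since each lies on that cycle.
But removing F–B disconnects F from B; removing B–C disconnects B from C; removing I–J disconnects I from J; removing J–C disconnects J from C — these are bridges.
In total 5 edges are bridges.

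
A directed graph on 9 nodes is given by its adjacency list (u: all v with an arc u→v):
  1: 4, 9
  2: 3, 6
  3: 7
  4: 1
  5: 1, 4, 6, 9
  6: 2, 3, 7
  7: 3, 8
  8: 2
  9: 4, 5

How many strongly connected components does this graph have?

{2, 3, 6, 7, 8} are all mutually reachable — one SCC of size 5.
{1, 4, 5, 9} are all mutually reachable — one SCC of size 4.
That gives 2 strongly connected components.

2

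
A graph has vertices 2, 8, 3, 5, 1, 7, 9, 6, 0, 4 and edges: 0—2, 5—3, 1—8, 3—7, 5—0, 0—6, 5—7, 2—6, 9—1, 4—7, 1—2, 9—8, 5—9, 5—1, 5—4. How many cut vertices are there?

Removing 5 increases the component count from 1 to 2, so 5 is a cut vertex.
By contrast removing 2 leaves 1 component; it is not a cut vertex. No other vertex is a cut vertex either.

1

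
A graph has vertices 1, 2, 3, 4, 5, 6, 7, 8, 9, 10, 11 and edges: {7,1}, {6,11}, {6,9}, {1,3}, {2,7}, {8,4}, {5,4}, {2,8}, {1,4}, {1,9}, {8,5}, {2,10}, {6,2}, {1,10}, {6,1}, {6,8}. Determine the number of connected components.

Starting from 1 we can reach 1, 2, 3, 4, 5, 6, 7, 8, 9, 10, 11. That is one component of size 11.
Total: 1 component.

1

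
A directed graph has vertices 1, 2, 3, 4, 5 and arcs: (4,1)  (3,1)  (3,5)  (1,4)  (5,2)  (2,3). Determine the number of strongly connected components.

{2, 3, 5} are all mutually reachable — one SCC of size 3.
{1, 4} are all mutually reachable — one SCC of size 2.
That gives 2 strongly connected components.

2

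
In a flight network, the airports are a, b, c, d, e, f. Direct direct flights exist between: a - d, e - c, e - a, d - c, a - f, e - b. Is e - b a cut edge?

Yes

Removing e - b leaves no path between e and b: the component count goes from 1 to 2. So it is a bridge.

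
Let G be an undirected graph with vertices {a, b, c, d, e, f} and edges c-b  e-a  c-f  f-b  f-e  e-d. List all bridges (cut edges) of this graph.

The edges on the cycle c-f-b-c are not bridges since each lies on that cycle.
But removing e-a disconnects e from a; removing f-e disconnects f from e; removing e-d disconnects e from d — these are bridges.

a-e, d-e, e-f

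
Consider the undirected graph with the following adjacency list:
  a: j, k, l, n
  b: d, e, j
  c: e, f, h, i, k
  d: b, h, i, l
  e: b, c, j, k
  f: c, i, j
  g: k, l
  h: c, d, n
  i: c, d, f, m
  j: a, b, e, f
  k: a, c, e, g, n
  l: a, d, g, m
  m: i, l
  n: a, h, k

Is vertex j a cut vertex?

No

Deleting j leaves 1 component (was 1) (its neighbors a, b, e, f remain connected to each other), so j is not a cut vertex.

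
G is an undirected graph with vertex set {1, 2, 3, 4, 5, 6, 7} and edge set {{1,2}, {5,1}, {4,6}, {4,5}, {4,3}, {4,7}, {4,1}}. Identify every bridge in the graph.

1-2, 3-4, 4-6, 4-7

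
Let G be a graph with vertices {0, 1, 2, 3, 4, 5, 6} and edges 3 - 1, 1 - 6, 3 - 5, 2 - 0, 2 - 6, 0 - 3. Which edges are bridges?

3-5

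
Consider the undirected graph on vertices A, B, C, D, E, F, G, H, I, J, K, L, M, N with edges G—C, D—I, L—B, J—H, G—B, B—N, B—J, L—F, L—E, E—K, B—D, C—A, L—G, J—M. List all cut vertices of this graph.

Removing B increases the component count from 1 to 4, so B is a cut vertex.
Removing C increases the component count from 1 to 2, so C is a cut vertex.
Removing D increases the component count from 1 to 2, so D is a cut vertex.
Likewise E, G, J, L are cut vertices.
By contrast removing N leaves 1 component; it is not a cut vertex. No other vertex is a cut vertex either.

B, C, D, E, G, J, L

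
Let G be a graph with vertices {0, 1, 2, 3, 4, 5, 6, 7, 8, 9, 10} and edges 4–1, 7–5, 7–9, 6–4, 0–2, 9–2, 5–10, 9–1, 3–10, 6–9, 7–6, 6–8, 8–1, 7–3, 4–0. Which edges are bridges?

none

The edges on the cycle 6-8-1-4-6 are not bridges since each lies on that cycle.
Every edge lies on some cycle, so there are no bridges.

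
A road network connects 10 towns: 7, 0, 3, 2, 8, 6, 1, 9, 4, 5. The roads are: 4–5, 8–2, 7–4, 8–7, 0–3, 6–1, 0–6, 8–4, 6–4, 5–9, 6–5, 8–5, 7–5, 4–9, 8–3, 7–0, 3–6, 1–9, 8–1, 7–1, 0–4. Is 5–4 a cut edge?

After removing 5–4, the path 5-8-4 still connects them, so the edge is not a bridge.

No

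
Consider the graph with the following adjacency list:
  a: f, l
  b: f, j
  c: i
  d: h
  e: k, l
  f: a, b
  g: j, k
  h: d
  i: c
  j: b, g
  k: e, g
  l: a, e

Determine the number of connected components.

Starting from c we can reach c, i. That is one component of size 2.
Starting from d we can reach d, h. That is one component of size 2.
Starting from a we can reach a, b, e, f, g, j, k, l. That is one component of size 8.
Total: 3 components.

3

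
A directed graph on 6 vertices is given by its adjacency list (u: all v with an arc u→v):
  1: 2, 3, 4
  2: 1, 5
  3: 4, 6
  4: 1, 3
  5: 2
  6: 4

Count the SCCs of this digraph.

{1, 2, 3, 4, 5, 6} are all mutually reachable — one SCC of size 6.
That gives 1 strongly connected component.

1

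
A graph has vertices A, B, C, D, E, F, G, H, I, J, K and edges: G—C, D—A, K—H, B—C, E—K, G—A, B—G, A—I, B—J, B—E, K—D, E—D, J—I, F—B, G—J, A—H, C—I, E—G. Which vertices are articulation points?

Removing B increases the component count from 1 to 2, so B is a cut vertex.
By contrast removing J leaves 1 component; it is not a cut vertex. No other vertex is a cut vertex either.

B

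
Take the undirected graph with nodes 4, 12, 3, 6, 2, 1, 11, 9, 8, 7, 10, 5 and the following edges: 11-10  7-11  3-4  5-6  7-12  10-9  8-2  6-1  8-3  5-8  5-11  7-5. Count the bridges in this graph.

The edges on the cycle 7-5-11-7 are not bridges since each lies on that cycle.
But removing 8-2 disconnects 8 from 2; removing 5-6 disconnects 5 from 6; removing 11-10 disconnects 11 from 10; removing 1-6 disconnects 1 from 6 — these are bridges.
In total 9 edges are bridges.

9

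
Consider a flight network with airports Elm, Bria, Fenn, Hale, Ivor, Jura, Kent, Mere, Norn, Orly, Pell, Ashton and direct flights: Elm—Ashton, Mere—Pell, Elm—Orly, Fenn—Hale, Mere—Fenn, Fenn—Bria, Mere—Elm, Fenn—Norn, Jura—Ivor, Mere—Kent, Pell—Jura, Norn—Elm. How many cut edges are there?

8

The edges on the cycle Mere-Fenn-Norn-Elm-Mere are not bridges since each lies on that cycle.
But removing Elm—Ashton disconnects Elm from Ashton; removing Mere—Kent disconnects Mere from Kent; removing Fenn—Bria disconnects Fenn from Bria; removing Orly—Elm disconnects Orly from Elm — these are bridges.
In total 8 edges are bridges.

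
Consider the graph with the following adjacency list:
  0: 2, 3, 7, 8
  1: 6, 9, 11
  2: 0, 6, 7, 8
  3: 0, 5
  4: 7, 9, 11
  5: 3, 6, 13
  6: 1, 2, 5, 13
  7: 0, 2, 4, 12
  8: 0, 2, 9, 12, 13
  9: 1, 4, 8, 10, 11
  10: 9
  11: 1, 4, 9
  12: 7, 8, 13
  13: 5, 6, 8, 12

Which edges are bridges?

The edges on the cycle 0-8-9-4-11-1-6-5-3-0 are not bridges since each lies on that cycle.
But removing 9-10 disconnects 9 from 10 — this is a bridge.

10-9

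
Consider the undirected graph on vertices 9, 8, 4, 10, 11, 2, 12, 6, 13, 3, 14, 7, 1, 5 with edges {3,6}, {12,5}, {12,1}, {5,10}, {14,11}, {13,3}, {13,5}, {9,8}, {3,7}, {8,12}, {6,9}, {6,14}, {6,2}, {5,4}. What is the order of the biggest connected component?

Starting from 1 we can reach 1, 2, 3, 4, 5, 6, 7, 8, 9, 10, 11, 12, 13, 14. That is one component of size 14.
The largest has 14 vertices.

14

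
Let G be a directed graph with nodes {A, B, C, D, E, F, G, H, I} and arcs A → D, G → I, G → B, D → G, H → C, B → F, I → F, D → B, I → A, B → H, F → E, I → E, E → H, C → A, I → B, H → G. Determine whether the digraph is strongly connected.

From G we can reach every vertex (A, B, C, D, E, F, G, H, I), and every vertex can reach G (A, B, C, D, E, F, G, H, I). So the whole graph is one strongly connected component.

Yes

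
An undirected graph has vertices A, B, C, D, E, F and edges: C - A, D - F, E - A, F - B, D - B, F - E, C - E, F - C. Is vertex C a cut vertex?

No

Deleting C leaves 1 component (was 1) (its neighbors A, E, F remain connected to each other), so C is not a cut vertex.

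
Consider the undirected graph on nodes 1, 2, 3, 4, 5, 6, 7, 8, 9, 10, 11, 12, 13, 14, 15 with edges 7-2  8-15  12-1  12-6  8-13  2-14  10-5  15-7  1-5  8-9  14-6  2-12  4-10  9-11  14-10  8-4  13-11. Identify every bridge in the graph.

none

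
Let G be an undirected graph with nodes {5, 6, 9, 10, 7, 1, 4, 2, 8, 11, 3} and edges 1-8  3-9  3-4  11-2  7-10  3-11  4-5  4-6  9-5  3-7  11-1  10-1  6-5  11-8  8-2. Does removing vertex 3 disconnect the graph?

Yes

Deleting 3 raises the number of components from 1 to 2, so 3 is a cut vertex.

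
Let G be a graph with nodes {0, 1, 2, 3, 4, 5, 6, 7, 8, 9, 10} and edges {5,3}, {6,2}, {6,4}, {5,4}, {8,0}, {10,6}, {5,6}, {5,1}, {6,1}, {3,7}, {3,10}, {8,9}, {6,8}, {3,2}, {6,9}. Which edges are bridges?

0-8, 3-7

The edges on the cycle 6-8-9-6 are not bridges since each lies on that cycle.
But removing 7 - 3 disconnects 7 from 3; removing 0 - 8 disconnects 0 from 8 — these are bridges.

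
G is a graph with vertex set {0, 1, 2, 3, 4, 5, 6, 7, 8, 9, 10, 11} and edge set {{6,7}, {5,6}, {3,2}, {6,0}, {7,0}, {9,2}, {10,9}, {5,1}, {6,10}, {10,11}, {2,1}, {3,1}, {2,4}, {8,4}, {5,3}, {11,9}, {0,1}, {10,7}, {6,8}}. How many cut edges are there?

0

The edges on the cycle 6-10-11-9-2-1-0-7-6 are not bridges since each lies on that cycle.
Every edge lies on some cycle, so there are no bridges.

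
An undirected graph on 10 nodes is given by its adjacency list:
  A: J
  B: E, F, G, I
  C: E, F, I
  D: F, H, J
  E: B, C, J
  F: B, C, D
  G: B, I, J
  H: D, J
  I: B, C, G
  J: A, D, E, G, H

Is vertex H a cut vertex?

No

Deleting H leaves 1 component (was 1) (its neighbors D, J remain connected to each other), so H is not a cut vertex.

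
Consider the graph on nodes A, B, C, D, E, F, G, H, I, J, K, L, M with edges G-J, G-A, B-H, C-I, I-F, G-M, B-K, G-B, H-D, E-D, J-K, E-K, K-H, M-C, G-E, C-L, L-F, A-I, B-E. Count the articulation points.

Removing G increases the component count from 1 to 2, so G is a cut vertex.
By contrast removing E leaves 1 component; it is not a cut vertex. No other vertex is a cut vertex either.

1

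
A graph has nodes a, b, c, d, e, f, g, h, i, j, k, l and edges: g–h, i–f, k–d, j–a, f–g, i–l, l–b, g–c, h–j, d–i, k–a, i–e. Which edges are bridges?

b-l, c-g, e-i, i-l

The edges on the cycle k-d-i-f-g-h-j-a-k are not bridges since each lies on that cycle.
But removing l–b disconnects l from b; removing l–i disconnects l from i; removing c–g disconnects c from g; removing e–i disconnects e from i — these are bridges.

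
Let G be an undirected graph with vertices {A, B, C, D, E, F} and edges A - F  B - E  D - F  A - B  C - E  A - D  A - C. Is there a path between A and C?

Yes

From A we can reach A, B, C, D, E, F, which includes C.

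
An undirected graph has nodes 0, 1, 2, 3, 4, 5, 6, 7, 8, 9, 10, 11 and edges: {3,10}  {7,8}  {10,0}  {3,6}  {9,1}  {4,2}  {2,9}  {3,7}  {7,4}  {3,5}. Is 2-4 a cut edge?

Removing 2-4 leaves no path between 2 and 4: the component count goes from 2 to 3. So it is a bridge.

Yes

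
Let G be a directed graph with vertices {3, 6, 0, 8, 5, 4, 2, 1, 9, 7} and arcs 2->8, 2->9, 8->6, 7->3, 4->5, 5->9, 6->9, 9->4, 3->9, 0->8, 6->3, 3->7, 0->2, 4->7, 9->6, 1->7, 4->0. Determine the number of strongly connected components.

2

{0, 2, 3, 4, 5, 6, 7, 8, 9} are all mutually reachable — one SCC of size 9.
{1} is an SCC by itself.
That gives 2 strongly connected components.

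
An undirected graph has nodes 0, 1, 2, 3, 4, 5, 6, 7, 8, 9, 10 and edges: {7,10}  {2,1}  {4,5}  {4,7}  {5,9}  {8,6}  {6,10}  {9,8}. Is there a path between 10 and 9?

From 10 we can reach 4, 5, 6, 7, 8, 9, 10, which includes 9.

Yes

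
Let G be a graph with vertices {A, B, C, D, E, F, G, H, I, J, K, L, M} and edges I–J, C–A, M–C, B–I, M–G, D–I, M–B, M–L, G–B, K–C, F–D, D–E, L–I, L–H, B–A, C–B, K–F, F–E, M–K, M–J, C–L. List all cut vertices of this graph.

Removing L increases the component count from 1 to 2, so L is a cut vertex.
By contrast removing H leaves 1 component; it is not a cut vertex. No other vertex is a cut vertex either.

L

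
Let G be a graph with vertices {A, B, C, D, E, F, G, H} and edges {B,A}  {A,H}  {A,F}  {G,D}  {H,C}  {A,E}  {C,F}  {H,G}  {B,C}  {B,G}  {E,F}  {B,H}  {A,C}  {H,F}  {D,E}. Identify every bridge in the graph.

none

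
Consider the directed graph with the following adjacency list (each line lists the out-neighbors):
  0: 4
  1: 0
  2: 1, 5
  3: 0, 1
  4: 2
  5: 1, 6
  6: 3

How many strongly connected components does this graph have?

1

{0, 1, 2, 3, 4, 5, 6} are all mutually reachable — one SCC of size 7.
That gives 1 strongly connected component.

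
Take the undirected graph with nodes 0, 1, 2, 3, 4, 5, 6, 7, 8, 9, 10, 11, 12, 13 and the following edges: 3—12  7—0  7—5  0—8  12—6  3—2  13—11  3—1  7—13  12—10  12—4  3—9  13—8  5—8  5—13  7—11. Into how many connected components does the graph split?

2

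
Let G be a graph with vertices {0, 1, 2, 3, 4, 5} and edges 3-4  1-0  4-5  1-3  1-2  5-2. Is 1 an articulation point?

Yes

Deleting 1 raises the number of components from 1 to 2, so 1 is a cut vertex.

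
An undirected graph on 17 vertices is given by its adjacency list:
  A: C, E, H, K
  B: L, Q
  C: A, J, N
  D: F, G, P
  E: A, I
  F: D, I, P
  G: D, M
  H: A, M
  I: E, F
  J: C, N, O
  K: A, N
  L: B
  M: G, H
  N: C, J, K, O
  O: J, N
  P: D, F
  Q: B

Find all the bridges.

The edges on the cycle C-J-O-N-C are not bridges since each lies on that cycle.
But removing Q-B disconnects Q from B; removing L-B disconnects L from B — these are bridges.

B-L, B-Q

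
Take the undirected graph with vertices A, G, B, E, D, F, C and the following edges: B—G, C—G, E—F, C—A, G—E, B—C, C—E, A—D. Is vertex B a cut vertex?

No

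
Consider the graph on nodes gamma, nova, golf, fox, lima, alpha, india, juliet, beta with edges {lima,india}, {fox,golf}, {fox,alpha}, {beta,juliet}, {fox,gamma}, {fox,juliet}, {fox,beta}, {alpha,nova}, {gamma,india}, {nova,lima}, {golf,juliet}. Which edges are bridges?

The edges on the cycle fox-golf-juliet-fox are not bridges since each lies on that cycle.
Every edge lies on some cycle, so there are no bridges.

none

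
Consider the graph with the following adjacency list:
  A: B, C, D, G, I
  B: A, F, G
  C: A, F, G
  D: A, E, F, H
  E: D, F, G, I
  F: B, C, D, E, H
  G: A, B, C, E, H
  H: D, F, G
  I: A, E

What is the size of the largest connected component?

Starting from A we can reach A, B, C, D, E, F, G, H, I. That is one component of size 9.
The largest has 9 vertices.

9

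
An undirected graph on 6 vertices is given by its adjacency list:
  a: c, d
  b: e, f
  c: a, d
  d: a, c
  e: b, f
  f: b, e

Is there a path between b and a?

No

The component containing b is {b, e, f}, and a is not in it.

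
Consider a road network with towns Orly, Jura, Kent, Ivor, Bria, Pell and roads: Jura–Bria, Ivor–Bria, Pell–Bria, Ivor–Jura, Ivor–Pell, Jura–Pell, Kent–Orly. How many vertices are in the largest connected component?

Starting from Kent we can reach Kent, Orly. That is one component of size 2.
Starting from Bria we can reach Bria, Ivor, Jura, Pell. That is one component of size 4.
The largest has 4 vertices.

4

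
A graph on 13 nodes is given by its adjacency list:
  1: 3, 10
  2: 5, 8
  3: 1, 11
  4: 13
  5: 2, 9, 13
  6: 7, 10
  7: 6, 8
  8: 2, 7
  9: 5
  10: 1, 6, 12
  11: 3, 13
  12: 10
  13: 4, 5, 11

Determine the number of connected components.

1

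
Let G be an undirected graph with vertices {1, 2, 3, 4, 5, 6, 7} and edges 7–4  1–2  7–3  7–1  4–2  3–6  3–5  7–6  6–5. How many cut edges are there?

0

The edges on the cycle 7-1-2-4-7 are not bridges since each lies on that cycle.
Every edge lies on some cycle, so there are no bridges.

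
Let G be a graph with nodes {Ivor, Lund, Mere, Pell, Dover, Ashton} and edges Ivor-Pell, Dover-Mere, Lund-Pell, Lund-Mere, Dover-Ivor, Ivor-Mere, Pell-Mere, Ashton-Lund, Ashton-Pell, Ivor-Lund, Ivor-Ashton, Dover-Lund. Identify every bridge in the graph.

The edges on the cycle Ivor-Ashton-Lund-Pell-Ivor are not bridges since each lies on that cycle.
Every edge lies on some cycle, so there are no bridges.

none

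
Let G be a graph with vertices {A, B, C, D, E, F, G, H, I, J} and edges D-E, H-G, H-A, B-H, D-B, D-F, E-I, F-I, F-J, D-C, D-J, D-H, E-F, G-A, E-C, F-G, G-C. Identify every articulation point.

Removing H, for instance, still leaves 1 component. No single vertex removal increases the component count — the graph has no articulation points.

none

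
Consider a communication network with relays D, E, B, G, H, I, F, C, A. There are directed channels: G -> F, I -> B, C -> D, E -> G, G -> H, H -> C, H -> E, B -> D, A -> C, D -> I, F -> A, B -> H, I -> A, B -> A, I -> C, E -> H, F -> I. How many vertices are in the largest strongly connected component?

{A, B, C, D, E, F, G, H, I} are all mutually reachable — one SCC of size 9.
The largest has 9 vertices.

9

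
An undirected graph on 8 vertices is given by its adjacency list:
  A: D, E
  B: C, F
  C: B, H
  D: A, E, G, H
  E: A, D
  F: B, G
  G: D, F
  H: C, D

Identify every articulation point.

Removing D increases the component count from 1 to 2, so D is a cut vertex.
By contrast removing G leaves 1 component; it is not a cut vertex. No other vertex is a cut vertex either.

D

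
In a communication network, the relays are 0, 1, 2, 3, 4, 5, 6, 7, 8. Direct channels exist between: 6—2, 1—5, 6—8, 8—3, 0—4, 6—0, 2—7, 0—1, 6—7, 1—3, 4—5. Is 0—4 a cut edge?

After removing 0—4, the path 0-1-5-4 still connects them, so the edge is not a bridge.

No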